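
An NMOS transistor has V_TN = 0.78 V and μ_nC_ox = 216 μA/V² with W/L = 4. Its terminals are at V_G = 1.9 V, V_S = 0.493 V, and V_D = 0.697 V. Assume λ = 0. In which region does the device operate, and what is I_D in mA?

V_GS = V_G − V_S = 1.9 − 0.493 = 1.41 V; V_DS = V_D − V_S = 0.697 − 0.493 = 0.204 V.
k_n = μ_nC_ox · (W/L) = 0.864 mA/V².
V_ov = V_GS − V_TN = 1.41 − 0.78 = 0.627 V.
Since V_DS = 0.204 V < V_ov = 0.627 V, the device is in the triode region.
I_D = k_n [V_ov · V_DS − ½ V_DS²] = 0.864 × [0.627 × 0.204 − 0.5 × 0.204²] = 0.0925 mA.

Triode; I_D = 0.0925 mA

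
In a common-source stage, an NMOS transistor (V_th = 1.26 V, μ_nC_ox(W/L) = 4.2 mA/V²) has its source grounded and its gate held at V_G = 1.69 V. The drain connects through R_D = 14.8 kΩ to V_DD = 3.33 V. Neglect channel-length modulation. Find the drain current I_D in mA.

I_D = 0.215 mA

V_GS = V_G = 1.69 V, so V_ov = 1.69 − 1.26 = 0.43 V.
Assume saturation: I_D = ½ k_n V_ov² = 0.5 × 4.2 × 0.43² = 0.388 mA, giving V_DS = V_DD − I_D R_D = 3.33 − 0.388 × 14.8 = -2.42 V.
But -2.42 V < V_ov = 0.43 V, so the device is actually in triode.
In triode I_D = k_n[V_ov V_DS − ½ V_DS²] and I_D = (V_DD − V_DS)/R_D. Equating: 31.1 V_DS² − 27.73 V_DS + 3.33 = 0, giving V_DS = 0.143 V (the root below V_ov).
I_D = (3.33 − 0.143) / 14.8 = 0.215 mA.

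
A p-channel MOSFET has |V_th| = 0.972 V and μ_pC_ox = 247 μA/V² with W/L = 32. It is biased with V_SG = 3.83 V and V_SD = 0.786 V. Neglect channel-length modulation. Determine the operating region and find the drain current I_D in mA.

k_p = μ_pC_ox · (W/L) = 7.904 mA/V².
V_ov = V_SG − |V_th| = 3.83 − 0.972 = 2.86 V.
Since V_SD = 0.786 V < V_ov = 2.86 V, the device is in the triode region.
I_D = k_p [V_ov · V_SD − ½ V_SD²] = 7.904 × [2.86 × 0.786 − 0.5 × 0.786²] = 15.3 mA.

Triode; I_D = 15.3 mA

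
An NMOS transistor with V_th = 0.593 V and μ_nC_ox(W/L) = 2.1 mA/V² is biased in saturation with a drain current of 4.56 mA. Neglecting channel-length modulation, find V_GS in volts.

In saturation I_D = ½ k_n (V_GS − V_th)², so V_GS − V_th = √(2 I_D / k_n) = √(2 × 4.56 / 2.1) = 2.08 V.
V_GS = 0.593 + 2.08 = 2.68 V.

V_GS = 2.68 V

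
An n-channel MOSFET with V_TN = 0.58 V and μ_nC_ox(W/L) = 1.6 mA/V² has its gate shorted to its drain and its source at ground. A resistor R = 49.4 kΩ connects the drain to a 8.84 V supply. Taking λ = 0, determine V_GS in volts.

V_GS = 1.02 V

With gate tied to drain, V_GS = V_DS ≥ V_GS − V_TN, so the device is in saturation.
KCL at the drain: ½ k_n (V_GS − V_TN)² = (V_DD − V_GS)/R.
Let x = V_GS − 0.58. Then 39.5 x² + x − 8.26 = 0, giving x = 0.445 V (positive root), so V_GS = 1.02 V.
I_D = (V_DD − V_GS)/R = (8.84 − 1.02) / 49.4 = 0.158 mA.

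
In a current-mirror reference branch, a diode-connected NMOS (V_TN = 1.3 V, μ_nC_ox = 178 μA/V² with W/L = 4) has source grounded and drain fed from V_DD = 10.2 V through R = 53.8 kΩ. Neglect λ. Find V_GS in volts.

V_GS = 1.96 V

With gate tied to drain, V_GS = V_DS ≥ V_GS − V_TN, so the device is in saturation.
k_n = μ_nC_ox · (W/L) = 0.712 mA/V².
KCL at the drain: ½ k_n (V_GS − V_TN)² = (V_DD − V_GS)/R.
Let x = V_GS − 1.3. Then 19.2 x² + x − 8.9 = 0, giving x = 0.656 V (positive root), so V_GS = 1.96 V.
I_D = (V_DD − V_GS)/R = (10.2 − 1.96) / 53.8 = 0.153 mA.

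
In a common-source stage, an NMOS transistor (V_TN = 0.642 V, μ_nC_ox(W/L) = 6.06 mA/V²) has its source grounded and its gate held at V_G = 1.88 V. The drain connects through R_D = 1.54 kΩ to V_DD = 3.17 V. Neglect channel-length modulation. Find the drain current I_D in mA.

V_GS = V_G = 1.88 V, so V_ov = 1.88 − 0.642 = 1.24 V.
Assume saturation: I_D = ½ k_n V_ov² = 0.5 × 6.06 × 1.24² = 4.64 mA, giving V_DS = V_DD − I_D R_D = 3.17 − 4.64 × 1.54 = -3.98 V.
But -3.98 V < V_ov = 1.24 V, so the device is actually in triode.
In triode I_D = k_n[V_ov V_DS − ½ V_DS²] and I_D = (V_DD − V_DS)/R_D. Equating: 4.67 V_DS² − 12.55 V_DS + 3.17 = 0, giving V_DS = 0.282 V (the root below V_ov).
I_D = (3.17 − 0.282) / 1.54 = 1.88 mA.

I_D = 1.88 mA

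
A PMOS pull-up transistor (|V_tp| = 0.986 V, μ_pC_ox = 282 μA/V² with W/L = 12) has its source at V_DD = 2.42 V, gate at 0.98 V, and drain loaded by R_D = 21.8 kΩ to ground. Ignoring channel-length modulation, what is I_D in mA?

I_D = 0.108 mA

V_SG = V_DD − V_G = 2.42 − 0.98 = 1.44 V, so V_ov = 1.44 − 0.986 = 0.454 V.
k_p = μ_pC_ox · (W/L) = 3.384 mA/V².
Assume saturation: I_D = ½ k_p V_ov² = 0.5 × 3.384 × 0.454² = 0.349 mA, giving V_SD = V_DD − I_D R_D = 2.42 − 0.349 × 21.8 = -5.18 V.
But -5.18 V < V_ov = 0.454 V, so the device is actually in triode.
In triode I_D = k_p[V_ov V_SD − ½ V_SD²] and I_D = (V_DD − V_SD)/R_D. Equating: 36.9 V_SD² − 34.49 V_SD + 2.42 = 0, giving V_SD = 0.0764 V (the root below V_ov).
I_D = (2.42 − 0.0764) / 21.8 = 0.108 mA.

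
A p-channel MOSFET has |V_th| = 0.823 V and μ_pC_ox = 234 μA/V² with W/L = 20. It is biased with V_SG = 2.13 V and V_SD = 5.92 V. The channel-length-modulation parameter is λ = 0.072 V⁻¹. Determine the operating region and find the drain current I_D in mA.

k_p = μ_pC_ox · (W/L) = 4.68 mA/V².
V_ov = V_SG − |V_th| = 2.13 − 0.823 = 1.31 V.
Since V_SD = 5.92 V ≥ V_ov = 1.31 V, the device is in saturation.
I_D = ½ k_p V_ov² (1 + λ V_SD) = 0.5 × 4.68 × 1.31² × (1 + 0.072 × 5.92) = 5.7 mA.

Saturation; I_D = 5.70 mA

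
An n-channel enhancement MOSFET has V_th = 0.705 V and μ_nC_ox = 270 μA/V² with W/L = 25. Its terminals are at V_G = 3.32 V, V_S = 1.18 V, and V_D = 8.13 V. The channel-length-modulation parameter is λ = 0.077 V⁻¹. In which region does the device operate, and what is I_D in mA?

Saturation; I_D = 10.7 mA

V_GS = V_G − V_S = 3.32 − 1.18 = 2.14 V; V_DS = V_D − V_S = 8.13 − 1.18 = 6.95 V.
k_n = μ_nC_ox · (W/L) = 6.75 mA/V².
V_ov = V_GS − V_th = 2.14 − 0.705 = 1.43 V.
Since V_DS = 6.95 V ≥ V_ov = 1.43 V, the device is in saturation.
I_D = ½ k_n V_ov² (1 + λ V_DS) = 0.5 × 6.75 × 1.43² × (1 + 0.077 × 6.95) = 10.7 mA.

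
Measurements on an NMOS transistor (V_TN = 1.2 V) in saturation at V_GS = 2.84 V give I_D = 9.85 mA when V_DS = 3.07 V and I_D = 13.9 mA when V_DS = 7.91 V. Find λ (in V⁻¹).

With V_GS fixed, I_D ∝ (1 + λ V_DS) in saturation, so I_D2/I_D1 = (1 + λ V_DS2)/(1 + λ V_DS1).
13.9/9.85 = 1.411 = (1 + 7.91 λ)/(1 + 3.07 λ).
Solving: λ (I_D1 V_DS2 − I_D2 V_DS1) = I_D2 − I_D1, so λ = (13.9 − 9.85) / (9.85 × 7.91 − 13.9 × 3.07) = 4.05 / 35.2 = 0.115 V⁻¹.

λ = 0.115 V⁻¹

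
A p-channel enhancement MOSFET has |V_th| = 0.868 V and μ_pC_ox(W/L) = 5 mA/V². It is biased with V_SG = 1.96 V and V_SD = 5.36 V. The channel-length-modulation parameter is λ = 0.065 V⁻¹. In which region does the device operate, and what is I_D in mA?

Saturation; I_D = 4.02 mA

V_ov = V_SG − |V_th| = 1.96 − 0.868 = 1.09 V.
Since V_SD = 5.36 V ≥ V_ov = 1.09 V, the device is in saturation.
I_D = ½ k_p V_ov² (1 + λ V_SD) = 0.5 × 5 × 1.09² × (1 + 0.065 × 5.36) = 4.02 mA.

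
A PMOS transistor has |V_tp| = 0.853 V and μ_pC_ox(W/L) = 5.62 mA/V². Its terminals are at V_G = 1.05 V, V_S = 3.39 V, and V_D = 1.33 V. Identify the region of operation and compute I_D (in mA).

V_SG = V_S − V_G = 3.39 − 1.05 = 2.34 V; V_SD = V_S − V_D = 3.39 − 1.33 = 2.06 V.
V_ov = V_SG − |V_tp| = 2.34 − 0.853 = 1.49 V.
Since V_SD = 2.06 V ≥ V_ov = 1.49 V, the device is in saturation.
I_D = ½ k_p V_ov² = 0.5 × 5.62 × 1.49² = 6.21 mA.

Saturation; I_D = 6.21 mA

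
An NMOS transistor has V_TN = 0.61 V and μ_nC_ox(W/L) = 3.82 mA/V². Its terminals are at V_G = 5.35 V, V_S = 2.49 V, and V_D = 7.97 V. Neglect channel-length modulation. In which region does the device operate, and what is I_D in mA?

V_GS = V_G − V_S = 5.35 − 2.49 = 2.86 V; V_DS = V_D − V_S = 7.97 − 2.49 = 5.48 V.
V_ov = V_GS − V_TN = 2.86 − 0.61 = 2.25 V.
Since V_DS = 5.48 V ≥ V_ov = 2.25 V, the device is in saturation.
I_D = ½ k_n V_ov² = 0.5 × 3.82 × 2.25² = 9.67 mA.

Saturation; I_D = 9.67 mA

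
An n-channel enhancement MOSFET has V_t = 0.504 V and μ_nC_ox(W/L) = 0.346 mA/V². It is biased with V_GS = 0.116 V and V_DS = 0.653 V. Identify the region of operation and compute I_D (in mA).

V_GS = 0.116 V < V_t = 0.504 V, so the transistor is in cutoff.

Cutoff; I_D = 0 mA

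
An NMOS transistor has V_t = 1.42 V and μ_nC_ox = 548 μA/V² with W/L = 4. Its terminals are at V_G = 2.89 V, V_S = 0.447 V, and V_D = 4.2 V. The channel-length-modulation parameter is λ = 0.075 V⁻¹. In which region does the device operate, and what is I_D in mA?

V_GS = V_G − V_S = 2.89 − 0.447 = 2.44 V; V_DS = V_D − V_S = 4.2 − 0.447 = 3.75 V.
k_n = μ_nC_ox · (W/L) = 2.192 mA/V².
V_ov = V_GS − V_t = 2.44 − 1.42 = 1.02 V.
Since V_DS = 3.75 V ≥ V_ov = 1.02 V, the device is in saturation.
I_D = ½ k_n V_ov² (1 + λ V_DS) = 0.5 × 2.192 × 1.02² × (1 + 0.075 × 3.75) = 1.47 mA.

Saturation; I_D = 1.47 mA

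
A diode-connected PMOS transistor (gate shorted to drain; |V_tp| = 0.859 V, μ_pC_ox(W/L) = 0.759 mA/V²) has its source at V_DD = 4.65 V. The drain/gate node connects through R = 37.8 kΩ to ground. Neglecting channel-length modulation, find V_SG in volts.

V_SG = 1.34 V

With gate tied to drain, V_SG = V_SD ≥ V_SG − |V_tp|, so the device is in saturation.
KCL at the drain: ½ k_p (V_SG − |V_tp|)² = (V_DD − V_SG)/R.
Let x = V_SG − 0.859. Then 14.3 x² + x − 3.791 = 0, giving x = 0.48 V (positive root), so V_SG = 1.34 V.
I_D = (V_DD − V_SG)/R = (4.65 − 1.34) / 37.8 = 0.0876 mA.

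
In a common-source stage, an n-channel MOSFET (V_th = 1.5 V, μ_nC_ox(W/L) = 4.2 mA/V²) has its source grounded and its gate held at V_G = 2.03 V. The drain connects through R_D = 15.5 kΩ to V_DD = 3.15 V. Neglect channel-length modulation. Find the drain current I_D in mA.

I_D = 0.197 mA

V_GS = V_G = 2.03 V, so V_ov = 2.03 − 1.5 = 0.53 V.
Assume saturation: I_D = ½ k_n V_ov² = 0.5 × 4.2 × 0.53² = 0.59 mA, giving V_DS = V_DD − I_D R_D = 3.15 − 0.59 × 15.5 = -5.99 V.
But -5.99 V < V_ov = 0.53 V, so the device is actually in triode.
In triode I_D = k_n[V_ov V_DS − ½ V_DS²] and I_D = (V_DD − V_DS)/R_D. Equating: 32.6 V_DS² − 35.5 V_DS + 3.15 = 0, giving V_DS = 0.0974 V (the root below V_ov).
I_D = (3.15 − 0.0974) / 15.5 = 0.197 mA.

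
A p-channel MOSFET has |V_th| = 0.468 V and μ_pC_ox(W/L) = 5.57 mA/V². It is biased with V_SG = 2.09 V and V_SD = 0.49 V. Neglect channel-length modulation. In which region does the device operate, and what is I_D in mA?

V_ov = V_SG − |V_th| = 2.09 − 0.468 = 1.62 V.
Since V_SD = 0.49 V < V_ov = 1.62 V, the device is in the triode region.
I_D = k_p [V_ov · V_SD − ½ V_SD²] = 5.57 × [1.62 × 0.49 − 0.5 × 0.49²] = 3.76 mA.

Triode; I_D = 3.76 mA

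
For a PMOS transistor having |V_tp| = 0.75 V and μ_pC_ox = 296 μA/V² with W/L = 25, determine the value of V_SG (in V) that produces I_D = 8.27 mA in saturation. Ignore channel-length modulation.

k_p = μ_pC_ox · (W/L) = 7.4 mA/V².
In saturation I_D = ½ k_p (V_SG − |V_tp|)², so V_SG − |V_tp| = √(2 I_D / k_p) = √(2 × 8.27 / 7.4) = 1.5 V.
V_SG = 0.75 + 1.5 = 2.25 V.

V_SG = 2.25 V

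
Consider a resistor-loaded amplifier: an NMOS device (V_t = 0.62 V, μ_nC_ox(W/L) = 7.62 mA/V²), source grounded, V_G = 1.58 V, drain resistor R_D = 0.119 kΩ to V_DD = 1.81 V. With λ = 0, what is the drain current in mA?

V_GS = V_G = 1.58 V, so V_ov = 1.58 − 0.62 = 0.96 V.
Assume saturation: I_D = ½ k_n V_ov² = 0.5 × 7.62 × 0.96² = 3.51 mA, giving V_DS = V_DD − I_D R_D = 1.81 − 3.51 × 0.119 = 1.39 V.
V_DS = 1.39 V ≥ V_ov = 0.96 V, confirming saturation.

I_D = 3.51 mA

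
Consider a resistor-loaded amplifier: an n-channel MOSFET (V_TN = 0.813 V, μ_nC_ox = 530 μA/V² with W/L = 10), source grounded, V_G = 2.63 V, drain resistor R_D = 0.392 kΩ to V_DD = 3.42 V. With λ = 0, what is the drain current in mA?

I_D = 6.46 mA

V_GS = V_G = 2.63 V, so V_ov = 2.63 − 0.813 = 1.82 V.
k_n = μ_nC_ox · (W/L) = 5.3 mA/V².
Assume saturation: I_D = ½ k_n V_ov² = 0.5 × 5.3 × 1.82² = 8.75 mA, giving V_DS = V_DD − I_D R_D = 3.42 − 8.75 × 0.392 = -0.00959 V.
But -0.00959 V < V_ov = 1.82 V, so the device is actually in triode.
In triode I_D = k_n[V_ov V_DS − ½ V_DS²] and I_D = (V_DD − V_DS)/R_D. Equating: 1.04 V_DS² − 4.775 V_DS + 3.42 = 0, giving V_DS = 0.888 V (the root below V_ov).
I_D = (3.42 − 0.888) / 0.392 = 6.46 mA.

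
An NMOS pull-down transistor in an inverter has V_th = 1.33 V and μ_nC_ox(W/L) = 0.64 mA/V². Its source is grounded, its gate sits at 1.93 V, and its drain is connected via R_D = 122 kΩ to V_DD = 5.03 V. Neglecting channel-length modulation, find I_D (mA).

I_D = 0.0403 mA

V_GS = V_G = 1.93 V, so V_ov = 1.93 − 1.33 = 0.6 V.
Assume saturation: I_D = ½ k_n V_ov² = 0.5 × 0.64 × 0.6² = 0.115 mA, giving V_DS = V_DD − I_D R_D = 5.03 − 0.115 × 122 = -9.02 V.
But -9.02 V < V_ov = 0.6 V, so the device is actually in triode.
In triode I_D = k_n[V_ov V_DS − ½ V_DS²] and I_D = (V_DD − V_DS)/R_D. Equating: 39 V_DS² − 47.85 V_DS + 5.03 = 0, giving V_DS = 0.116 V (the root below V_ov).
I_D = (5.03 − 0.116) / 122 = 0.0403 mA.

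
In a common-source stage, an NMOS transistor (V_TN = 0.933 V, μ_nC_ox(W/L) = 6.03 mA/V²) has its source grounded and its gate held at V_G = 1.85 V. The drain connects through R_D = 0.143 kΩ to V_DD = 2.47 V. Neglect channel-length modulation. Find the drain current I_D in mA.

V_GS = V_G = 1.85 V, so V_ov = 1.85 − 0.933 = 0.917 V.
Assume saturation: I_D = ½ k_n V_ov² = 0.5 × 6.03 × 0.917² = 2.54 mA, giving V_DS = V_DD − I_D R_D = 2.47 − 2.54 × 0.143 = 2.11 V.
V_DS = 2.11 V ≥ V_ov = 0.917 V, confirming saturation.

I_D = 2.54 mA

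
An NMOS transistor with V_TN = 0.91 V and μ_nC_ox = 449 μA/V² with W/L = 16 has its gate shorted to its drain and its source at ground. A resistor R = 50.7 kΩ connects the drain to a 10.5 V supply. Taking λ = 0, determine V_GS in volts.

With gate tied to drain, V_GS = V_DS ≥ V_GS − V_TN, so the device is in saturation.
k_n = μ_nC_ox · (W/L) = 7.184 mA/V².
KCL at the drain: ½ k_n (V_GS − V_TN)² = (V_DD − V_GS)/R.
Let x = V_GS − 0.91. Then 182 x² + x − 9.59 = 0, giving x = 0.227 V (positive root), so V_GS = 1.14 V.
I_D = (V_DD − V_GS)/R = (10.5 − 1.14) / 50.7 = 0.185 mA.

V_GS = 1.14 V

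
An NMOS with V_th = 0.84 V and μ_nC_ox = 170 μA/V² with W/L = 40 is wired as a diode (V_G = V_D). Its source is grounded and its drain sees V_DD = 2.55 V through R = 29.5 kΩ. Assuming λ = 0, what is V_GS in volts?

With gate tied to drain, V_GS = V_DS ≥ V_GS − V_th, so the device is in saturation.
k_n = μ_nC_ox · (W/L) = 6.8 mA/V².
KCL at the drain: ½ k_n (V_GS − V_th)² = (V_DD − V_GS)/R.
Let x = V_GS − 0.84. Then 100 x² + x − 1.71 = 0, giving x = 0.126 V (positive root), so V_GS = 0.966 V.
I_D = (V_DD − V_GS)/R = (2.55 − 0.966) / 29.5 = 0.0537 mA.

V_GS = 0.966 V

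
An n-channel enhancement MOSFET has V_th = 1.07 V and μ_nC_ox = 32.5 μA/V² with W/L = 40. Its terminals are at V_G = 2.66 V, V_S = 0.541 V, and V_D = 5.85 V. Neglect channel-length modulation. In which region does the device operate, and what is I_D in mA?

V_GS = V_G − V_S = 2.66 − 0.541 = 2.12 V; V_DS = V_D − V_S = 5.85 − 0.541 = 5.31 V.
k_n = μ_nC_ox · (W/L) = 1.3 mA/V².
V_ov = V_GS − V_th = 2.12 − 1.07 = 1.05 V.
Since V_DS = 5.31 V ≥ V_ov = 1.05 V, the device is in saturation.
I_D = ½ k_n V_ov² = 0.5 × 1.3 × 1.05² = 0.715 mA.

Saturation; I_D = 0.715 mA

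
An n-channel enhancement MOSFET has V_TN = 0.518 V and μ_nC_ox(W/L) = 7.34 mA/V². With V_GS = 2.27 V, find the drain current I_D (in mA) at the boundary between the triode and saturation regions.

At the boundary V_DS = V_ov = V_GS − V_TN = 2.27 − 0.518 = 1.75 V.
I_D = ½ k_n V_ov² = 0.5 × 7.34 × 1.75² = 11.3 mA.

I_D = 11.3 mA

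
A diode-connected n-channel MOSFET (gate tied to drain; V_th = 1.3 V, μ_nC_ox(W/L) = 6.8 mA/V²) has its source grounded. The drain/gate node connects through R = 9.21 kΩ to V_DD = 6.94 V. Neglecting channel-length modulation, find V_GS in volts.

With gate tied to drain, V_GS = V_DS ≥ V_GS − V_th, so the device is in saturation.
KCL at the drain: ½ k_n (V_GS − V_th)² = (V_DD − V_GS)/R.
Let x = V_GS − 1.3. Then 31.3 x² + x − 5.64 = 0, giving x = 0.409 V (positive root), so V_GS = 1.71 V.
I_D = (V_DD − V_GS)/R = (6.94 − 1.71) / 9.21 = 0.568 mA.

V_GS = 1.71 V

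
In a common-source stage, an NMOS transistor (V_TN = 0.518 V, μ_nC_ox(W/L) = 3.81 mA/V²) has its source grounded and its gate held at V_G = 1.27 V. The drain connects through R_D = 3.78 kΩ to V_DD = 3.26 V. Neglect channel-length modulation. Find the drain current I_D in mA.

I_D = 0.770 mA

V_GS = V_G = 1.27 V, so V_ov = 1.27 − 0.518 = 0.752 V.
Assume saturation: I_D = ½ k_n V_ov² = 0.5 × 3.81 × 0.752² = 1.08 mA, giving V_DS = V_DD − I_D R_D = 3.26 − 1.08 × 3.78 = -0.812 V.
But -0.812 V < V_ov = 0.752 V, so the device is actually in triode.
In triode I_D = k_n[V_ov V_DS − ½ V_DS²] and I_D = (V_DD − V_DS)/R_D. Equating: 7.2 V_DS² − 11.83 V_DS + 3.26 = 0, giving V_DS = 0.35 V (the root below V_ov).
I_D = (3.26 − 0.35) / 3.78 = 0.77 mA.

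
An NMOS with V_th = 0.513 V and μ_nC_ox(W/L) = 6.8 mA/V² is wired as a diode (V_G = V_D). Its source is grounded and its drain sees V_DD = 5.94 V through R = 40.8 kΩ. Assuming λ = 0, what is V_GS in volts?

V_GS = 0.707 V

With gate tied to drain, V_GS = V_DS ≥ V_GS − V_th, so the device is in saturation.
KCL at the drain: ½ k_n (V_GS − V_th)² = (V_DD − V_GS)/R.
Let x = V_GS − 0.513. Then 139 x² + x − 5.427 = 0, giving x = 0.194 V (positive root), so V_GS = 0.707 V.
I_D = (V_DD − V_GS)/R = (5.94 − 0.707) / 40.8 = 0.128 mA.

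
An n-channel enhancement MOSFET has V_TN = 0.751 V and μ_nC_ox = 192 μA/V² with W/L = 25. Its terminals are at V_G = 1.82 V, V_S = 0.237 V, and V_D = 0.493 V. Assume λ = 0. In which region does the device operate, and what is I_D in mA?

V_GS = V_G − V_S = 1.82 − 0.237 = 1.58 V; V_DS = V_D − V_S = 0.493 − 0.237 = 0.256 V.
k_n = μ_nC_ox · (W/L) = 4.8 mA/V².
V_ov = V_GS − V_TN = 1.58 − 0.751 = 0.832 V.
Since V_DS = 0.256 V < V_ov = 0.832 V, the device is in the triode region.
I_D = k_n [V_ov · V_DS − ½ V_DS²] = 4.8 × [0.832 × 0.256 − 0.5 × 0.256²] = 0.865 mA.

Triode; I_D = 0.865 mA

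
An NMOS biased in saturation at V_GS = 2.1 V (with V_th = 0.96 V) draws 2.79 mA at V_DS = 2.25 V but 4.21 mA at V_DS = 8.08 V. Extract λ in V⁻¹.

λ = 0.109 V⁻¹

With V_GS fixed, I_D ∝ (1 + λ V_DS) in saturation, so I_D2/I_D1 = (1 + λ V_DS2)/(1 + λ V_DS1).
4.21/2.79 = 1.509 = (1 + 8.08 λ)/(1 + 2.25 λ).
Solving: λ (I_D1 V_DS2 − I_D2 V_DS1) = I_D2 − I_D1, so λ = (4.21 − 2.79) / (2.79 × 8.08 − 4.21 × 2.25) = 1.42 / 13.1 = 0.109 V⁻¹.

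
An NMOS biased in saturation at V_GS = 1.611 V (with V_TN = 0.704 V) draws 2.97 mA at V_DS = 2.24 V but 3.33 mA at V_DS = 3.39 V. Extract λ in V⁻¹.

λ = 0.138 V⁻¹

With V_GS fixed, I_D ∝ (1 + λ V_DS) in saturation, so I_D2/I_D1 = (1 + λ V_DS2)/(1 + λ V_DS1).
3.33/2.97 = 1.121 = (1 + 3.39 λ)/(1 + 2.24 λ).
Solving: λ (I_D1 V_DS2 − I_D2 V_DS1) = I_D2 − I_D1, so λ = (3.33 − 2.97) / (2.97 × 3.39 − 3.33 × 2.24) = 0.36 / 2.61 = 0.138 V⁻¹.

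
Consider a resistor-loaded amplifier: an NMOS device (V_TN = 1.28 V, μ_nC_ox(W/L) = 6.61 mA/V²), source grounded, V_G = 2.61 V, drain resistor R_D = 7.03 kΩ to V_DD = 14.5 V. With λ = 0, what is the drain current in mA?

V_GS = V_G = 2.61 V, so V_ov = 2.61 − 1.28 = 1.33 V.
Assume saturation: I_D = ½ k_n V_ov² = 0.5 × 6.61 × 1.33² = 5.85 mA, giving V_DS = V_DD − I_D R_D = 14.5 − 5.85 × 7.03 = -26.6 V.
But -26.6 V < V_ov = 1.33 V, so the device is actually in triode.
In triode I_D = k_n[V_ov V_DS − ½ V_DS²] and I_D = (V_DD − V_DS)/R_D. Equating: 23.2 V_DS² − 62.8 V_DS + 14.5 = 0, giving V_DS = 0.255 V (the root below V_ov).
I_D = (14.5 − 0.255) / 7.03 = 2.03 mA.

I_D = 2.03 mA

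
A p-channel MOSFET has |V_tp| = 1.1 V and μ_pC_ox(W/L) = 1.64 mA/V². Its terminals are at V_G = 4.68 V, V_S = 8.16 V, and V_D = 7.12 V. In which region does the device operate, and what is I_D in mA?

Triode; I_D = 3.17 mA

V_SG = V_S − V_G = 8.16 − 4.68 = 3.48 V; V_SD = V_S − V_D = 8.16 − 7.12 = 1.04 V.
V_ov = V_SG − |V_tp| = 3.48 − 1.1 = 2.38 V.
Since V_SD = 1.04 V < V_ov = 2.38 V, the device is in the triode region.
I_D = k_p [V_ov · V_SD − ½ V_SD²] = 1.64 × [2.38 × 1.04 − 0.5 × 1.04²] = 3.17 mA.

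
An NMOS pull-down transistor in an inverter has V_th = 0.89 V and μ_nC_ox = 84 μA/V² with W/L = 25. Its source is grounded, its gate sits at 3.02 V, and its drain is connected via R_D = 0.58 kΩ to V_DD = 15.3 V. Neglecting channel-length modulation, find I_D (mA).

I_D = 4.76 mA

V_GS = V_G = 3.02 V, so V_ov = 3.02 − 0.89 = 2.13 V.
k_n = μ_nC_ox · (W/L) = 2.1 mA/V².
Assume saturation: I_D = ½ k_n V_ov² = 0.5 × 2.1 × 2.13² = 4.76 mA, giving V_DS = V_DD − I_D R_D = 15.3 − 4.76 × 0.58 = 12.5 V.
V_DS = 12.5 V ≥ V_ov = 2.13 V, confirming saturation.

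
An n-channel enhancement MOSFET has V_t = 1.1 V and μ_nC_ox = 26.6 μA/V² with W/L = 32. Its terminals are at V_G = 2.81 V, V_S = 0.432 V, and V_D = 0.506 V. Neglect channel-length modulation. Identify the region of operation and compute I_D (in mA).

V_GS = V_G − V_S = 2.81 − 0.432 = 2.38 V; V_DS = V_D − V_S = 0.506 − 0.432 = 0.074 V.
k_n = μ_nC_ox · (W/L) = 0.8512 mA/V².
V_ov = V_GS − V_t = 2.38 − 1.1 = 1.28 V.
Since V_DS = 0.074 V < V_ov = 1.28 V, the device is in the triode region.
I_D = k_n [V_ov · V_DS − ½ V_DS²] = 0.8512 × [1.28 × 0.074 − 0.5 × 0.074²] = 0.0782 mA.

Triode; I_D = 0.0782 mA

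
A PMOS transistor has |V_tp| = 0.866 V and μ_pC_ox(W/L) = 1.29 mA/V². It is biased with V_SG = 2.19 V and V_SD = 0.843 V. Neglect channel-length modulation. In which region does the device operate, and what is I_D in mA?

Triode; I_D = 0.981 mA

V_ov = V_SG − |V_tp| = 2.19 − 0.866 = 1.32 V.
Since V_SD = 0.843 V < V_ov = 1.32 V, the device is in the triode region.
I_D = k_p [V_ov · V_SD − ½ V_SD²] = 1.29 × [1.32 × 0.843 − 0.5 × 0.843²] = 0.981 mA.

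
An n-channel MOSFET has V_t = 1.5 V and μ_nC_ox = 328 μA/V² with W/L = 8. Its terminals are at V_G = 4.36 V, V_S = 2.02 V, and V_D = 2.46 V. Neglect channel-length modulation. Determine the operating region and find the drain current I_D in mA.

V_GS = V_G − V_S = 4.36 − 2.02 = 2.34 V; V_DS = V_D − V_S = 2.46 − 2.02 = 0.44 V.
k_n = μ_nC_ox · (W/L) = 2.624 mA/V².
V_ov = V_GS − V_t = 2.34 − 1.5 = 0.84 V.
Since V_DS = 0.44 V < V_ov = 0.84 V, the device is in the triode region.
I_D = k_n [V_ov · V_DS − ½ V_DS²] = 2.624 × [0.84 × 0.44 − 0.5 × 0.44²] = 0.716 mA.

Triode; I_D = 0.716 mA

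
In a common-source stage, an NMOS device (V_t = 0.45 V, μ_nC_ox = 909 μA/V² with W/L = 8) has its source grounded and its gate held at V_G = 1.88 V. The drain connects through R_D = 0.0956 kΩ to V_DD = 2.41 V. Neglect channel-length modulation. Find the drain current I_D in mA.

V_GS = V_G = 1.88 V, so V_ov = 1.88 − 0.45 = 1.43 V.
k_n = μ_nC_ox · (W/L) = 7.272 mA/V².
Assume saturation: I_D = ½ k_n V_ov² = 0.5 × 7.272 × 1.43² = 7.44 mA, giving V_DS = V_DD − I_D R_D = 2.41 − 7.44 × 0.0956 = 1.7 V.
V_DS = 1.7 V ≥ V_ov = 1.43 V, confirming saturation.

I_D = 7.44 mA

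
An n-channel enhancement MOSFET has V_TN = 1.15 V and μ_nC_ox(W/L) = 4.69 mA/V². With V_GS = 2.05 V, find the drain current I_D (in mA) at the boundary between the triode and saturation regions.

I_D = 1.90 mA

At the boundary V_DS = V_ov = V_GS − V_TN = 2.05 − 1.15 = 0.9 V.
I_D = ½ k_n V_ov² = 0.5 × 4.69 × 0.9² = 1.9 mA.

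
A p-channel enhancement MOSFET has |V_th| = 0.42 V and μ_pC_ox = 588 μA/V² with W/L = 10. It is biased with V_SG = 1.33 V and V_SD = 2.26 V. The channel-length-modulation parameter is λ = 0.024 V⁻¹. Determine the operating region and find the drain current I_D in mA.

Saturation; I_D = 2.57 mA

k_p = μ_pC_ox · (W/L) = 5.88 mA/V².
V_ov = V_SG − |V_th| = 1.33 − 0.42 = 0.91 V.
Since V_SD = 2.26 V ≥ V_ov = 0.91 V, the device is in saturation.
I_D = ½ k_p V_ov² (1 + λ V_SD) = 0.5 × 5.88 × 0.91² × (1 + 0.024 × 2.26) = 2.57 mA.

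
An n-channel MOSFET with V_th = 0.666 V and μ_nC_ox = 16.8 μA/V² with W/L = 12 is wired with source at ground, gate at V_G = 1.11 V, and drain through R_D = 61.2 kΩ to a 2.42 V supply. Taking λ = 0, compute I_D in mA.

I_D = 0.0199 mA

V_GS = V_G = 1.11 V, so V_ov = 1.11 − 0.666 = 0.444 V.
k_n = μ_nC_ox · (W/L) = 0.2016 mA/V².
Assume saturation: I_D = ½ k_n V_ov² = 0.5 × 0.2016 × 0.444² = 0.0199 mA, giving V_DS = V_DD − I_D R_D = 2.42 − 0.0199 × 61.2 = 1.2 V.
V_DS = 1.2 V ≥ V_ov = 0.444 V, confirming saturation.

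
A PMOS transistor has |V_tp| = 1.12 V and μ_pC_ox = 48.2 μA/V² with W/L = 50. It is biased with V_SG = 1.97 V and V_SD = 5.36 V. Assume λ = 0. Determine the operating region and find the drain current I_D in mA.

Saturation; I_D = 0.871 mA

k_p = μ_pC_ox · (W/L) = 2.41 mA/V².
V_ov = V_SG − |V_tp| = 1.97 − 1.12 = 0.85 V.
Since V_SD = 5.36 V ≥ V_ov = 0.85 V, the device is in saturation.
I_D = ½ k_p V_ov² = 0.5 × 2.41 × 0.85² = 0.871 mA.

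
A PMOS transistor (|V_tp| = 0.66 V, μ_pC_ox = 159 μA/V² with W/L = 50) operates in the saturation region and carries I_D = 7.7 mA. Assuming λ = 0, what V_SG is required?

k_p = μ_pC_ox · (W/L) = 7.95 mA/V².
In saturation I_D = ½ k_p (V_SG − |V_tp|)², so V_SG − |V_tp| = √(2 I_D / k_p) = √(2 × 7.7 / 7.95) = 1.39 V.
V_SG = 0.66 + 1.39 = 2.05 V.

V_SG = 2.05 V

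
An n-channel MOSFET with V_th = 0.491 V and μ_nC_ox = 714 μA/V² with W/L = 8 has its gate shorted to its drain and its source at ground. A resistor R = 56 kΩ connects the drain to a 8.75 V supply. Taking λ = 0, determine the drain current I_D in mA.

With gate tied to drain, V_GS = V_DS ≥ V_GS − V_th, so the device is in saturation.
k_n = μ_nC_ox · (W/L) = 5.712 mA/V².
KCL at the drain: ½ k_n (V_GS − V_th)² = (V_DD − V_GS)/R.
Let x = V_GS − 0.491. Then 160 x² + x − 8.259 = 0, giving x = 0.224 V (positive root), so V_GS = 0.715 V.
I_D = (V_DD − V_GS)/R = (8.75 − 0.715) / 56 = 0.143 mA.

I_D = 0.143 mA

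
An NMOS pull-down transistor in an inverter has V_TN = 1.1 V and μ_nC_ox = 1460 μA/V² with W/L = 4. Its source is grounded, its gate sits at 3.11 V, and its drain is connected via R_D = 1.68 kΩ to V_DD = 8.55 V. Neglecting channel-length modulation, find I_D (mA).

I_D = 4.81 mA

V_GS = V_G = 3.11 V, so V_ov = 3.11 − 1.1 = 2.01 V.
k_n = μ_nC_ox · (W/L) = 5.84 mA/V².
Assume saturation: I_D = ½ k_n V_ov² = 0.5 × 5.84 × 2.01² = 11.8 mA, giving V_DS = V_DD − I_D R_D = 8.55 − 11.8 × 1.68 = -11.3 V.
But -11.3 V < V_ov = 2.01 V, so the device is actually in triode.
In triode I_D = k_n[V_ov V_DS − ½ V_DS²] and I_D = (V_DD − V_DS)/R_D. Equating: 4.91 V_DS² − 20.72 V_DS + 8.55 = 0, giving V_DS = 0.463 V (the root below V_ov).
I_D = (8.55 − 0.463) / 1.68 = 4.81 mA.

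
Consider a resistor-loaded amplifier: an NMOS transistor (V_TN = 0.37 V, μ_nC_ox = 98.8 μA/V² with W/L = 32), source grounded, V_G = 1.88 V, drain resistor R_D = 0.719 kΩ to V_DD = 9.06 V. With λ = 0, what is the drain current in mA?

V_GS = V_G = 1.88 V, so V_ov = 1.88 − 0.37 = 1.51 V.
k_n = μ_nC_ox · (W/L) = 3.162 mA/V².
Assume saturation: I_D = ½ k_n V_ov² = 0.5 × 3.162 × 1.51² = 3.6 mA, giving V_DS = V_DD − I_D R_D = 9.06 − 3.6 × 0.719 = 6.47 V.
V_DS = 6.47 V ≥ V_ov = 1.51 V, confirming saturation.

I_D = 3.60 mA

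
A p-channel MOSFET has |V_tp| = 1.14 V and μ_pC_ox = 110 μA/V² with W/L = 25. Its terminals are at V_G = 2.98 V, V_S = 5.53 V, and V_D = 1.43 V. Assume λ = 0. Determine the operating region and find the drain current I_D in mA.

Saturation; I_D = 2.73 mA

V_SG = V_S − V_G = 5.53 − 2.98 = 2.55 V; V_SD = V_S − V_D = 5.53 − 1.43 = 4.1 V.
k_p = μ_pC_ox · (W/L) = 2.75 mA/V².
V_ov = V_SG − |V_tp| = 2.55 − 1.14 = 1.41 V.
Since V_SD = 4.1 V ≥ V_ov = 1.41 V, the device is in saturation.
I_D = ½ k_p V_ov² = 0.5 × 2.75 × 1.41² = 2.73 mA.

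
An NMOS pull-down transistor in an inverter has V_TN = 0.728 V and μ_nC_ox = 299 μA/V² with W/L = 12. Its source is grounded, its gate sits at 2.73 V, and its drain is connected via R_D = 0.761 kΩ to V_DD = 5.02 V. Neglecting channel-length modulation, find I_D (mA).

I_D = 5.31 mA

V_GS = V_G = 2.73 V, so V_ov = 2.73 − 0.728 = 2 V.
k_n = μ_nC_ox · (W/L) = 3.588 mA/V².
Assume saturation: I_D = ½ k_n V_ov² = 0.5 × 3.588 × 2² = 7.19 mA, giving V_DS = V_DD − I_D R_D = 5.02 − 7.19 × 0.761 = -0.452 V.
But -0.452 V < V_ov = 2 V, so the device is actually in triode.
In triode I_D = k_n[V_ov V_DS − ½ V_DS²] and I_D = (V_DD − V_DS)/R_D. Equating: 1.37 V_DS² − 6.466 V_DS + 5.02 = 0, giving V_DS = 0.978 V (the root below V_ov).
I_D = (5.02 − 0.978) / 0.761 = 5.31 mA.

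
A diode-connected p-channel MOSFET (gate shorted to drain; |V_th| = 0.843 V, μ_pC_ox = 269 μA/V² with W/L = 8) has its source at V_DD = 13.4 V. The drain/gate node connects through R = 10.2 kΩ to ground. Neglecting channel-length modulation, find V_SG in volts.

V_SG = 1.87 V

With gate tied to drain, V_SG = V_SD ≥ V_SG − |V_th|, so the device is in saturation.
k_p = μ_pC_ox · (W/L) = 2.152 mA/V².
KCL at the drain: ½ k_p (V_SG − |V_th|)² = (V_DD − V_SG)/R.
Let x = V_SG − 0.843. Then 11 x² + x − 12.56 = 0, giving x = 1.03 V (positive root), so V_SG = 1.87 V.
I_D = (V_DD − V_SG)/R = (13.4 − 1.87) / 10.2 = 1.13 mA.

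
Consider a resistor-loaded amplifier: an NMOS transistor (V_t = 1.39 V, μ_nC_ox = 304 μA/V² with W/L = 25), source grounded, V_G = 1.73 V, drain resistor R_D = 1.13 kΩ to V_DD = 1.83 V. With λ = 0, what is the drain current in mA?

V_GS = V_G = 1.73 V, so V_ov = 1.73 − 1.39 = 0.34 V.
k_n = μ_nC_ox · (W/L) = 7.6 mA/V².
Assume saturation: I_D = ½ k_n V_ov² = 0.5 × 7.6 × 0.34² = 0.439 mA, giving V_DS = V_DD − I_D R_D = 1.83 − 0.439 × 1.13 = 1.33 V.
V_DS = 1.33 V ≥ V_ov = 0.34 V, confirming saturation.

I_D = 0.439 mA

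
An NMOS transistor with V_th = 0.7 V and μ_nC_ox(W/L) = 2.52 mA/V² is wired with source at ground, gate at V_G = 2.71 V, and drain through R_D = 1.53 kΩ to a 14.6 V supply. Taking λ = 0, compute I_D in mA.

V_GS = V_G = 2.71 V, so V_ov = 2.71 − 0.7 = 2.01 V.
Assume saturation: I_D = ½ k_n V_ov² = 0.5 × 2.52 × 2.01² = 5.09 mA, giving V_DS = V_DD − I_D R_D = 14.6 − 5.09 × 1.53 = 6.81 V.
V_DS = 6.81 V ≥ V_ov = 2.01 V, confirming saturation.

I_D = 5.09 mA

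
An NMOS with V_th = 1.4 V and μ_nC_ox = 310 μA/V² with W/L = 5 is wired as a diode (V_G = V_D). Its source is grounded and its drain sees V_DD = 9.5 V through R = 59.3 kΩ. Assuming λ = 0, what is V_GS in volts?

V_GS = 1.81 V

With gate tied to drain, V_GS = V_DS ≥ V_GS − V_th, so the device is in saturation.
k_n = μ_nC_ox · (W/L) = 1.55 mA/V².
KCL at the drain: ½ k_n (V_GS − V_th)² = (V_DD − V_GS)/R.
Let x = V_GS − 1.4. Then 46 x² + x − 8.1 = 0, giving x = 0.409 V (positive root), so V_GS = 1.81 V.
I_D = (V_DD − V_GS)/R = (9.5 − 1.81) / 59.3 = 0.13 mA.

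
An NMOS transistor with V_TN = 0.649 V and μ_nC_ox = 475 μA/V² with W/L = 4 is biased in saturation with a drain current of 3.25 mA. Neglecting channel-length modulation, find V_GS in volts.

V_GS = 2.50 V

k_n = μ_nC_ox · (W/L) = 1.9 mA/V².
In saturation I_D = ½ k_n (V_GS − V_TN)², so V_GS − V_TN = √(2 I_D / k_n) = √(2 × 3.25 / 1.9) = 1.85 V.
V_GS = 0.649 + 1.85 = 2.5 V.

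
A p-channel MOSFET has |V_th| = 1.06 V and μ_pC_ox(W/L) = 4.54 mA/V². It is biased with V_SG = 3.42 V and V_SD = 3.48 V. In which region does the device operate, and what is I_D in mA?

V_ov = V_SG − |V_th| = 3.42 − 1.06 = 2.36 V.
Since V_SD = 3.48 V ≥ V_ov = 2.36 V, the device is in saturation.
I_D = ½ k_p V_ov² = 0.5 × 4.54 × 2.36² = 12.6 mA.

Saturation; I_D = 12.6 mA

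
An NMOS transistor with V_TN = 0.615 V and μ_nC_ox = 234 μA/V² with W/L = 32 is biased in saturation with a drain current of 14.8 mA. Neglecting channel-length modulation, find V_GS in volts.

k_n = μ_nC_ox · (W/L) = 7.488 mA/V².
In saturation I_D = ½ k_n (V_GS − V_TN)², so V_GS − V_TN = √(2 I_D / k_n) = √(2 × 14.8 / 7.488) = 1.99 V.
V_GS = 0.615 + 1.99 = 2.6 V.

V_GS = 2.60 V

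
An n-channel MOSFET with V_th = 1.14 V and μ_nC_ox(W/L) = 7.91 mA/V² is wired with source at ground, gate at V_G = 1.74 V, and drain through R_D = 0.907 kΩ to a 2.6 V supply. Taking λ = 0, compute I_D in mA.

I_D = 1.42 mA

V_GS = V_G = 1.74 V, so V_ov = 1.74 − 1.14 = 0.6 V.
Assume saturation: I_D = ½ k_n V_ov² = 0.5 × 7.91 × 0.6² = 1.42 mA, giving V_DS = V_DD − I_D R_D = 2.6 − 1.42 × 0.907 = 1.31 V.
V_DS = 1.31 V ≥ V_ov = 0.6 V, confirming saturation.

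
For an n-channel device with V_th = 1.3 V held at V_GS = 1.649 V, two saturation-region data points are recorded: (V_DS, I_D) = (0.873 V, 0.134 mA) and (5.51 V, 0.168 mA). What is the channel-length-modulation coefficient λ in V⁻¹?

λ = 0.0575 V⁻¹

With V_GS fixed, I_D ∝ (1 + λ V_DS) in saturation, so I_D2/I_D1 = (1 + λ V_DS2)/(1 + λ V_DS1).
0.168/0.134 = 1.254 = (1 + 5.51 λ)/(1 + 0.873 λ).
Solving: λ (I_D1 V_DS2 − I_D2 V_DS1) = I_D2 − I_D1, so λ = (0.168 − 0.134) / (0.134 × 5.51 − 0.168 × 0.873) = 0.034 / 0.592 = 0.0575 V⁻¹.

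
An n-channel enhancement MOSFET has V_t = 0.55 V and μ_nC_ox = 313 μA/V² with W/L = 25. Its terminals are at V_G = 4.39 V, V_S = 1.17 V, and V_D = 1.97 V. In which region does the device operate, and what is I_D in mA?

Triode; I_D = 14.2 mA

V_GS = V_G − V_S = 4.39 − 1.17 = 3.22 V; V_DS = V_D − V_S = 1.97 − 1.17 = 0.8 V.
k_n = μ_nC_ox · (W/L) = 7.825 mA/V².
V_ov = V_GS − V_t = 3.22 − 0.55 = 2.67 V.
Since V_DS = 0.8 V < V_ov = 2.67 V, the device is in the triode region.
I_D = k_n [V_ov · V_DS − ½ V_DS²] = 7.825 × [2.67 × 0.8 − 0.5 × 0.8²] = 14.2 mA.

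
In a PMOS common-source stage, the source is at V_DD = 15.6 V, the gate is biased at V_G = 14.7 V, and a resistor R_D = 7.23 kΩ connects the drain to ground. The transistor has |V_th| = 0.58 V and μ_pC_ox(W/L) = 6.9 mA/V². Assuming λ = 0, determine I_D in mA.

V_SG = V_DD − V_G = 15.6 − 14.7 = 0.9 V, so V_ov = 0.9 − 0.58 = 0.32 V.
Assume saturation: I_D = ½ k_p V_ov² = 0.5 × 6.9 × 0.32² = 0.353 mA, giving V_SD = V_DD − I_D R_D = 15.6 − 0.353 × 7.23 = 13 V.
V_SD = 13 V ≥ V_ov = 0.32 V, confirming saturation.

I_D = 0.353 mA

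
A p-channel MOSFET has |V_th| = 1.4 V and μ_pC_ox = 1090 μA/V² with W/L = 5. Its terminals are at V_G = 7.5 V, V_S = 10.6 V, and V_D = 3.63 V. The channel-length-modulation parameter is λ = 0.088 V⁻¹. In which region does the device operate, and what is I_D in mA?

V_SG = V_S − V_G = 10.6 − 7.5 = 3.1 V; V_SD = V_S − V_D = 10.6 − 3.63 = 6.97 V.
k_p = μ_pC_ox · (W/L) = 5.45 mA/V².
V_ov = V_SG − |V_th| = 3.1 − 1.4 = 1.7 V.
Since V_SD = 6.97 V ≥ V_ov = 1.7 V, the device is in saturation.
I_D = ½ k_p V_ov² (1 + λ V_SD) = 0.5 × 5.45 × 1.7² × (1 + 0.088 × 6.97) = 12.7 mA.

Saturation; I_D = 12.7 mA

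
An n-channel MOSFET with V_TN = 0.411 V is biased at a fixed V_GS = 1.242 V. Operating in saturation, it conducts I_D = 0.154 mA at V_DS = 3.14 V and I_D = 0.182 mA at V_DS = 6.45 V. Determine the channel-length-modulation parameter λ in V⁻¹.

With V_GS fixed, I_D ∝ (1 + λ V_DS) in saturation, so I_D2/I_D1 = (1 + λ V_DS2)/(1 + λ V_DS1).
0.182/0.154 = 1.182 = (1 + 6.45 λ)/(1 + 3.14 λ).
Solving: λ (I_D1 V_DS2 − I_D2 V_DS1) = I_D2 − I_D1, so λ = (0.182 − 0.154) / (0.154 × 6.45 − 0.182 × 3.14) = 0.028 / 0.422 = 0.0664 V⁻¹.

λ = 0.0664 V⁻¹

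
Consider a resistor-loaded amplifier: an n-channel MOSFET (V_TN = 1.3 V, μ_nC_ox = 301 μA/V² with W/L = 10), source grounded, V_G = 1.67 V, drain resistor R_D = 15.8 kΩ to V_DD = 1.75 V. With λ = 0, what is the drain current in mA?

V_GS = V_G = 1.67 V, so V_ov = 1.67 − 1.3 = 0.37 V.
k_n = μ_nC_ox · (W/L) = 3.01 mA/V².
Assume saturation: I_D = ½ k_n V_ov² = 0.5 × 3.01 × 0.37² = 0.206 mA, giving V_DS = V_DD − I_D R_D = 1.75 − 0.206 × 15.8 = -1.51 V.
But -1.51 V < V_ov = 0.37 V, so the device is actually in triode.
In triode I_D = k_n[V_ov V_DS − ½ V_DS²] and I_D = (V_DD − V_DS)/R_D. Equating: 23.8 V_DS² − 18.6 V_DS + 1.75 = 0, giving V_DS = 0.109 V (the root below V_ov).
I_D = (1.75 − 0.109) / 15.8 = 0.104 mA.

I_D = 0.104 mA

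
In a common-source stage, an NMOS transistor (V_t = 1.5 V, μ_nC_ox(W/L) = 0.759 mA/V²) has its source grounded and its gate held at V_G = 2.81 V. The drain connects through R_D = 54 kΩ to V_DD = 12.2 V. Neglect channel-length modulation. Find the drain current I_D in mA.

I_D = 0.221 mA

V_GS = V_G = 2.81 V, so V_ov = 2.81 − 1.5 = 1.31 V.
Assume saturation: I_D = ½ k_n V_ov² = 0.5 × 0.759 × 1.31² = 0.651 mA, giving V_DS = V_DD − I_D R_D = 12.2 − 0.651 × 54 = -23 V.
But -23 V < V_ov = 1.31 V, so the device is actually in triode.
In triode I_D = k_n[V_ov V_DS − ½ V_DS²] and I_D = (V_DD − V_DS)/R_D. Equating: 20.5 V_DS² − 54.69 V_DS + 12.2 = 0, giving V_DS = 0.246 V (the root below V_ov).
I_D = (12.2 − 0.246) / 54 = 0.221 mA.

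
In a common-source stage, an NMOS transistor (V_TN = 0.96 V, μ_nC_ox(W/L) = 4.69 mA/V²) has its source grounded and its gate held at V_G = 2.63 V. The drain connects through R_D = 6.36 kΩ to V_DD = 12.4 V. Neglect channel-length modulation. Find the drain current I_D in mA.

V_GS = V_G = 2.63 V, so V_ov = 2.63 − 0.96 = 1.67 V.
Assume saturation: I_D = ½ k_n V_ov² = 0.5 × 4.69 × 1.67² = 6.54 mA, giving V_DS = V_DD − I_D R_D = 12.4 − 6.54 × 6.36 = -29.2 V.
But -29.2 V < V_ov = 1.67 V, so the device is actually in triode.
In triode I_D = k_n[V_ov V_DS − ½ V_DS²] and I_D = (V_DD − V_DS)/R_D. Equating: 14.9 V_DS² − 50.81 V_DS + 12.4 = 0, giving V_DS = 0.265 V (the root below V_ov).
I_D = (12.4 − 0.265) / 6.36 = 1.91 mA.

I_D = 1.91 mA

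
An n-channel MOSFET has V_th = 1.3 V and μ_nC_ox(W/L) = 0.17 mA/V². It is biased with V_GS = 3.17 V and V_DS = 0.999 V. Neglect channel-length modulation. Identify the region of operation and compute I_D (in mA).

Triode; I_D = 0.233 mA

V_ov = V_GS − V_th = 3.17 − 1.3 = 1.87 V.
Since V_DS = 0.999 V < V_ov = 1.87 V, the device is in the triode region.
I_D = k_n [V_ov · V_DS − ½ V_DS²] = 0.17 × [1.87 × 0.999 − 0.5 × 0.999²] = 0.233 mA.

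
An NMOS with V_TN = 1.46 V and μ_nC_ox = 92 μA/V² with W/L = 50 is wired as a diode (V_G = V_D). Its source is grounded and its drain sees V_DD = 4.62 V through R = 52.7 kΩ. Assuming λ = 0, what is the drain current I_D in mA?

I_D = 0.0570 mA

With gate tied to drain, V_GS = V_DS ≥ V_GS − V_TN, so the device is in saturation.
k_n = μ_nC_ox · (W/L) = 4.6 mA/V².
KCL at the drain: ½ k_n (V_GS − V_TN)² = (V_DD − V_GS)/R.
Let x = V_GS − 1.46. Then 121 x² + x − 3.16 = 0, giving x = 0.157 V (positive root), so V_GS = 1.62 V.
I_D = (V_DD − V_GS)/R = (4.62 − 1.62) / 52.7 = 0.057 mA.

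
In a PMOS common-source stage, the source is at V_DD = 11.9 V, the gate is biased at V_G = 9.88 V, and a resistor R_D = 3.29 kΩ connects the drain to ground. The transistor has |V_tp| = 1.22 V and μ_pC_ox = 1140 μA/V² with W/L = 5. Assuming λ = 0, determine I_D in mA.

V_SG = V_DD − V_G = 11.9 − 9.88 = 2.02 V, so V_ov = 2.02 − 1.22 = 0.8 V.
k_p = μ_pC_ox · (W/L) = 5.7 mA/V².
Assume saturation: I_D = ½ k_p V_ov² = 0.5 × 5.7 × 0.8² = 1.82 mA, giving V_SD = V_DD − I_D R_D = 11.9 − 1.82 × 3.29 = 5.9 V.
V_SD = 5.9 V ≥ V_ov = 0.8 V, confirming saturation.

I_D = 1.82 mA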